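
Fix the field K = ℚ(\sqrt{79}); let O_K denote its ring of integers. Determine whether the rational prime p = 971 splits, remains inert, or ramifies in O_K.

d = 79 ≡ 3 (mod 4), so O_K = ℤ[√79] and disc(K) = 4d = 316.
disc(K) = 316 is not divisible by 971; 971 is unramified.
Legendre symbol by Euler's criterion: (79/971) ≡ 79^485 ≡ 970 (mod 971), i.e. (79/971) = -1.
(79/971) = -1, so 971 is inert.

remains prime (inert)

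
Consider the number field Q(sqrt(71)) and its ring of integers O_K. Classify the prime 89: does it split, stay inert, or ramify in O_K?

71 mod 4 = 3, hence disc K = 4·71 = 284 and O_K = ℤ[√71].
Since gcd(89, 284) = 1 the prime 89 does not ramify.
Legendre symbol by Euler's criterion: (71/89) ≡ 71^44 ≡ 1 (mod 89), i.e. (71/89) = 1.
d is a quadratic residue mod p, hence 89 splits in O_K.

splits completely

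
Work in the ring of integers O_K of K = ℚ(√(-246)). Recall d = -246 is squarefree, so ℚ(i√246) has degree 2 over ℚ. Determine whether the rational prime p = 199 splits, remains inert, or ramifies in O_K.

-246 mod 4 = 2, hence disc K = 4·(-246) = -984 and O_K = ℤ[√-246].
Since gcd(199, -984) = 1 the prime 199 does not ramify.
(-246/199) = 152^99 mod 199 = 198, giving Legendre symbol -1.
(-246/199) = -1, so 199 is inert.

inert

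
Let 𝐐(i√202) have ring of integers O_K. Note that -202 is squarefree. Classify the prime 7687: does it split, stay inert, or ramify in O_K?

-202 mod 4 = 2, hence disc K = 4·(-202) = -808 and O_K = ℤ[√-202].
disc(K) = -808 is not divisible by 7687; 7687 is unramified.
Euler's criterion: (-202)^3843 mod 7687 = 1. Thus (-202|7687) = 1.
(-202/7687) = 1, so 7687 splits.

7687 splits in O_K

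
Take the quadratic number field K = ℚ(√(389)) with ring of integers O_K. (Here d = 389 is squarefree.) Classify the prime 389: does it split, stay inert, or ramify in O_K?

ramified — (389) = 𝔭²

Since 389 ≡ 1 mod 4, the ring of integers is ℤ[(1+√389)/2] with discriminant 389.
Ramification test: 389 | 389. The prime 389 ramifies in K.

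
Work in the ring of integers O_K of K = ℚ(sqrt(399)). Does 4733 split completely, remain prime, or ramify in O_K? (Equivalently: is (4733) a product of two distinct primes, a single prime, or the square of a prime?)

splits completely

399 mod 4 = 3, hence disc K = 4·399 = 1596 and O_K = ℤ[√399].
disc(K) = 1596 is not divisible by 4733; 4733 is unramified.
Euler's criterion: 399^2366 mod 4733 = 1. Thus (399|4733) = 1.
d is a quadratic residue mod p, hence 4733 splits in O_K.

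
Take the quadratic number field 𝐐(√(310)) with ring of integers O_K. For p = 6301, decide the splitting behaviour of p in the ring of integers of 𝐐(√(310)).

d = 310 ≡ 2 (mod 4), so O_K = ℤ[√310] and disc(K) = 4d = 1240.
6301 ∤ 1240, so 6301 is unramified.
Compute (310/6301) via Euler: 310^((6301-1)/2) mod 6301 = 6300, so (310/6301) = -1.
Legendre symbol -1 ⇒ 6301 is inert.

p is inert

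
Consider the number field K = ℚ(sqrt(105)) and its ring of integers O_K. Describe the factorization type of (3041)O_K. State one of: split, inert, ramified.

Since 105 ≡ 1 mod 4, the ring of integers is ℤ[(1+√105)/2] with discriminant 105.
3041 ∤ 105, so 3041 is unramified.
Compute (105/3041) via Euler: 105^((3041-1)/2) mod 3041 = 1, so (105/3041) = 1.
(105/3041) = 1, so 3041 splits.

3041 splits in O_K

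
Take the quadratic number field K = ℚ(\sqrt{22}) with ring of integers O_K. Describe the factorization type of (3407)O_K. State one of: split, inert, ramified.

split

22 mod 4 = 2, hence disc K = 4·22 = 88 and O_K = ℤ[√22].
Since gcd(3407, 88) = 1 the prime 3407 does not ramify.
Legendre symbol by Euler's criterion: (22/3407) ≡ 22^1703 ≡ 1 (mod 3407), i.e. (22/3407) = 1.
Legendre symbol 1 ⇒ 3407 is split.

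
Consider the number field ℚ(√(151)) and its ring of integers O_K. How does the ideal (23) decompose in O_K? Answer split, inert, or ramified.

splits completely

Since 151 ≢ 1 mod 4, the ring of integers is ℤ[√151] with discriminant 4·151 = 604.
Since gcd(23, 604) = 1 the prime 23 does not ramify.
Legendre symbol by Euler's criterion: (151/23) ≡ 151^11 ≡ 1 (mod 23), i.e. (151/23) = 1.
Legendre symbol 1 ⇒ 23 is split.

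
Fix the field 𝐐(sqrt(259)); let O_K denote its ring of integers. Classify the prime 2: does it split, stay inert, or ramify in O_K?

p ramifies

Since 259 ≢ 1 mod 4, the ring of integers is ℤ[√259] with discriminant 4·259 = 1036.
2 divides disc(K) = 1036, so 2 ramifies.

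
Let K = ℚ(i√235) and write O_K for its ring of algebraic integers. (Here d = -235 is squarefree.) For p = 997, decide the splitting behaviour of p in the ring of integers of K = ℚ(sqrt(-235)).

Since -235 ≡ 1 mod 4, the ring of integers is ℤ[(1+√-235)/2] with discriminant -235.
Since gcd(997, -235) = 1 the prime 997 does not ramify.
Legendre symbol by Euler's criterion: (-235/997) ≡ (-235)^498 ≡ 1 (mod 997), i.e. (-235/997) = 1.
d is a quadratic residue mod p, hence 997 splits in O_K.

997 splits in O_K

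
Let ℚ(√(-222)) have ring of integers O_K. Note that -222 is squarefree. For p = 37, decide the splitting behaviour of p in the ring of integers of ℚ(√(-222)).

Since -222 ≢ 1 mod 4, the ring of integers is ℤ[√-222] with discriminant 4·(-222) = -888.
Ramification test: 37 | -888. The prime 37 ramifies in K.

ramified — (37) = 𝔭²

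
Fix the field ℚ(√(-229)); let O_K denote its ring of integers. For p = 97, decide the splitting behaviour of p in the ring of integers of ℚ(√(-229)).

Since -229 ≢ 1 mod 4, the ring of integers is ℤ[√-229] with discriminant 4·(-229) = -916.
97 ∤ -916, so 97 is unramified.
(-229/97) = 62^48 mod 97 = 1, giving Legendre symbol 1.
(-229/97) = 1, so 97 splits.

split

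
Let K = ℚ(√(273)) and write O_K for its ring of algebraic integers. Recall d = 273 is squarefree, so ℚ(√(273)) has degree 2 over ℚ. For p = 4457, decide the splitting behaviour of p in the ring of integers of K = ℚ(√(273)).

d = 273 ≡ 1 (mod 4), so O_K = ℤ[(1+√273)/2] and disc(K) = d = 273.
disc(K) = 273 is not divisible by 4457; 4457 is unramified.
Compute (273/4457) via Euler: 273^((4457-1)/2) mod 4457 = 4456, so (273/4457) = -1.
d is a non-residue mod p, hence 4457 remains inert in O_K.

inert — (4457) stays prime in O_K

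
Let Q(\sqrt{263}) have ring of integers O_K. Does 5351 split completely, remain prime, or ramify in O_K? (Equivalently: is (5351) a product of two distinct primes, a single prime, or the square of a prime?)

263 mod 4 = 3, hence disc K = 4·263 = 1052 and O_K = ℤ[√263].
disc(K) = 1052 is not divisible by 5351; 5351 is unramified.
Euler's criterion: 263^2675 mod 5351 = 1. Thus (263|5351) = 1.
Legendre symbol 1 ⇒ 5351 is split.

split — (5351) = 𝔭₁𝔭₂ with 𝔭₁ ≠ 𝔭₂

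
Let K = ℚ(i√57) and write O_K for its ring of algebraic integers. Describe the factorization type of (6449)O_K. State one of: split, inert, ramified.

split — (6449) = 𝔭₁𝔭₂ with 𝔭₁ ≠ 𝔭₂

-57 mod 4 = 3, hence disc K = 4·(-57) = -228 and O_K = ℤ[√-57].
6449 ∤ -228, so 6449 is unramified.
(-57/6449) = 6392^3224 mod 6449 = 1, giving Legendre symbol 1.
Legendre symbol 1 ⇒ 6449 is split.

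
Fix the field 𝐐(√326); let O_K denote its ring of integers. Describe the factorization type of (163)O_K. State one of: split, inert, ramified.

ramifies in O_K

Since 326 ≢ 1 mod 4, the ring of integers is ℤ[√326] with discriminant 4·326 = 1304.
disc(K) = 1304 = 163·8, so p = 163 is ramified.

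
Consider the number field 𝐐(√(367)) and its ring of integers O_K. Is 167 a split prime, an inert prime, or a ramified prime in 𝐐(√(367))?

Since 367 ≢ 1 mod 4, the ring of integers is ℤ[√367] with discriminant 4·367 = 1468.
disc(K) = 1468 is not divisible by 167; 167 is unramified.
Euler's criterion: 367^83 mod 167 = 1. Thus (367|167) = 1.
Legendre symbol 1 ⇒ 167 is split.

167 splits in O_K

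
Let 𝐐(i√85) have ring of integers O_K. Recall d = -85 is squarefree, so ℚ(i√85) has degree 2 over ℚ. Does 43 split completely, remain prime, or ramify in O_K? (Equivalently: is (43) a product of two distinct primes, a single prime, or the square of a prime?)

-85 mod 4 = 3, hence disc K = 4·(-85) = -340 and O_K = ℤ[√-85].
disc(K) = -340 is not divisible by 43; 43 is unramified.
(-85/43) = 1^21 mod 43 = 1, giving Legendre symbol 1.
(-85/43) = 1, so 43 splits.

43 splits in O_K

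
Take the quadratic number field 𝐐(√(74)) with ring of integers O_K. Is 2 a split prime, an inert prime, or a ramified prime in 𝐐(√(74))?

d = 74 ≡ 2 (mod 4), so O_K = ℤ[√74] and disc(K) = 4d = 296.
Ramification test: 2 | 296. The prime 2 ramifies in K.

ramifies in O_K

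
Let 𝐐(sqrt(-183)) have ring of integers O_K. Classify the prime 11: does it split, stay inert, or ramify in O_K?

d = -183 ≡ 1 (mod 4), so O_K = ℤ[(1+√-183)/2] and disc(K) = d = -183.
Since gcd(11, -183) = 1 the prime 11 does not ramify.
Legendre symbol by Euler's criterion: (-183/11) ≡ (-183)^5 ≡ 1 (mod 11), i.e. (-183/11) = 1.
Legendre symbol 1 ⇒ 11 is split.

split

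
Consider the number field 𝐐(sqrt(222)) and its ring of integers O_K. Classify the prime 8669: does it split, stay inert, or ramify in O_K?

d = 222 ≡ 2 (mod 4), so O_K = ℤ[√222] and disc(K) = 4d = 888.
8669 ∤ 888, so 8669 is unramified.
(222/8669) = 222^4334 mod 8669 = 1, giving Legendre symbol 1.
Legendre symbol 1 ⇒ 8669 is split.

p splits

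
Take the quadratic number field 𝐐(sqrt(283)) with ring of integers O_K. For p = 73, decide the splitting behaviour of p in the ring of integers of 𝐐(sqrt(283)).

splits completely

283 mod 4 = 3, hence disc K = 4·283 = 1132 and O_K = ℤ[√283].
73 ∤ 1132, so 73 is unramified.
Legendre symbol by Euler's criterion: (283/73) ≡ 283^36 ≡ 1 (mod 73), i.e. (283/73) = 1.
Legendre symbol 1 ⇒ 73 is split.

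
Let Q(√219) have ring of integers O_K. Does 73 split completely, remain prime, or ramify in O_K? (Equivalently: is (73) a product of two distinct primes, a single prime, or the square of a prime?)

ramified — (73) = 𝔭²

219 mod 4 = 3, hence disc K = 4·219 = 876 and O_K = ℤ[√219].
Ramification test: 73 | 876. The prime 73 ramifies in K.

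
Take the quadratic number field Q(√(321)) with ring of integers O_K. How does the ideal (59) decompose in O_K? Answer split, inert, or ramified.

59 splits in O_K

Since 321 ≡ 1 mod 4, the ring of integers is ℤ[(1+√321)/2] with discriminant 321.
disc(K) = 321 is not divisible by 59; 59 is unramified.
Legendre symbol by Euler's criterion: (321/59) ≡ 321^29 ≡ 1 (mod 59), i.e. (321/59) = 1.
d is a quadratic residue mod p, hence 59 splits in O_K.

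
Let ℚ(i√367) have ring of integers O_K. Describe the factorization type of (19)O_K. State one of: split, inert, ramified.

remains prime (inert)

Since -367 ≡ 1 mod 4, the ring of integers is ℤ[(1+√-367)/2] with discriminant -367.
disc(K) = -367 is not divisible by 19; 19 is unramified.
Compute (-367/19) via Euler: 13^((19-1)/2) mod 19 = 18, so (-367/19) = -1.
d is a non-residue mod p, hence 19 remains inert in O_K.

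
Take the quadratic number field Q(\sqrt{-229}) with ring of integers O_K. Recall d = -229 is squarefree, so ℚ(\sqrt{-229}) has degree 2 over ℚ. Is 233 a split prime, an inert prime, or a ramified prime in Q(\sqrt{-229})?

splits completely

Since -229 ≢ 1 mod 4, the ring of integers is ℤ[√-229] with discriminant 4·(-229) = -916.
Since gcd(233, -916) = 1 the prime 233 does not ramify.
(-229/233) = 4^116 mod 233 = 1, giving Legendre symbol 1.
d is a quadratic residue mod p, hence 233 splits in O_K.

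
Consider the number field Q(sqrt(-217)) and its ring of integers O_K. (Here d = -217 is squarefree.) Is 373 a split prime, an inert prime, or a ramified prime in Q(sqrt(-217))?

p splits

Since -217 ≢ 1 mod 4, the ring of integers is ℤ[√-217] with discriminant 4·(-217) = -868.
Since gcd(373, -868) = 1 the prime 373 does not ramify.
Legendre symbol by Euler's criterion: (-217/373) ≡ (-217)^186 ≡ 1 (mod 373), i.e. (-217/373) = 1.
Legendre symbol 1 ⇒ 373 is split.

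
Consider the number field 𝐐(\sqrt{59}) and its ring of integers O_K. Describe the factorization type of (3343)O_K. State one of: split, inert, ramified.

59 mod 4 = 3, hence disc K = 4·59 = 236 and O_K = ℤ[√59].
3343 ∤ 236, so 3343 is unramified.
Compute (59/3343) via Euler: 59^((3343-1)/2) mod 3343 = 1, so (59/3343) = 1.
Legendre symbol 1 ⇒ 3343 is split.

p splits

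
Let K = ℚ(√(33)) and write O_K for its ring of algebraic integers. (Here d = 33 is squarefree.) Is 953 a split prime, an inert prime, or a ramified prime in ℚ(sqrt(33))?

splits completely

33 mod 4 = 1, hence disc K = 33 and O_K = ℤ[(1+√33)/2].
953 ∤ 33, so 953 is unramified.
(33/953) = 33^476 mod 953 = 1, giving Legendre symbol 1.
(33/953) = 1, so 953 splits.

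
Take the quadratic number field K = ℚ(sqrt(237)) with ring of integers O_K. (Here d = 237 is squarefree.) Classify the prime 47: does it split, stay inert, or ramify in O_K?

d = 237 ≡ 1 (mod 4), so O_K = ℤ[(1+√237)/2] and disc(K) = d = 237.
47 ∤ 237, so 47 is unramified.
(237/47) = 2^23 mod 47 = 1, giving Legendre symbol 1.
d is a quadratic residue mod p, hence 47 splits in O_K.

splits completely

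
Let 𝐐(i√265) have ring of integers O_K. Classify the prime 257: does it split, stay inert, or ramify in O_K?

257 splits in O_K

d = -265 ≡ 3 (mod 4), so O_K = ℤ[√-265] and disc(K) = 4d = -1060.
Since gcd(257, -1060) = 1 the prime 257 does not ramify.
Legendre symbol by Euler's criterion: (-265/257) ≡ (-265)^128 ≡ 1 (mod 257), i.e. (-265/257) = 1.
(-265/257) = 1, so 257 splits.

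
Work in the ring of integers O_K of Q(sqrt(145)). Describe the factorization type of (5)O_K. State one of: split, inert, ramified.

5 is ramified

Since 145 ≡ 1 mod 4, the ring of integers is ℤ[(1+√145)/2] with discriminant 145.
disc(K) = 145 = 5·29, so p = 5 is ramified.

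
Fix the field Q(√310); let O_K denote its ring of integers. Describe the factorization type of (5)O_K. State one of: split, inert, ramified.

ramified

Since 310 ≢ 1 mod 4, the ring of integers is ℤ[√310] with discriminant 4·310 = 1240.
5 divides disc(K) = 1240, so 5 ramifies.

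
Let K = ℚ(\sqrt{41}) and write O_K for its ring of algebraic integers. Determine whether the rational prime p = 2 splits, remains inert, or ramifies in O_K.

p splits

d = 41 ≡ 1 (mod 4), so O_K = ℤ[(1+√41)/2] and disc(K) = d = 41.
Since gcd(2, 41) = 1 the prime 2 does not ramify.
d ≡ 1 (mod 8); the supplementary law gives 2 split.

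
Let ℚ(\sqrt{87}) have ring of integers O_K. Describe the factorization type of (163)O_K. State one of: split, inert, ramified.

87 mod 4 = 3, hence disc K = 4·87 = 348 and O_K = ℤ[√87].
163 ∤ 348, so 163 is unramified.
Euler's criterion: 87^81 mod 163 = 1. Thus (87|163) = 1.
Legendre symbol 1 ⇒ 163 is split.

splits completely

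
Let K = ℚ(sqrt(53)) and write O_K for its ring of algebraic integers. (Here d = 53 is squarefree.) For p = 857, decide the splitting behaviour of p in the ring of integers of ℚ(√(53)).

Since 53 ≡ 1 mod 4, the ring of integers is ℤ[(1+√53)/2] with discriminant 53.
857 ∤ 53, so 857 is unramified.
Euler's criterion: 53^428 mod 857 = 1. Thus (53|857) = 1.
(53/857) = 1, so 857 splits.

splits completely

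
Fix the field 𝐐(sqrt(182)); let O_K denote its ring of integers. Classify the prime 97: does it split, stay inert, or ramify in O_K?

182 mod 4 = 2, hence disc K = 4·182 = 728 and O_K = ℤ[√182].
Since gcd(97, 728) = 1 the prime 97 does not ramify.
Compute (182/97) via Euler: 85^((97-1)/2) mod 97 = 1, so (182/97) = 1.
(182/97) = 1, so 97 splits.

split — (97) = 𝔭₁𝔭₂ with 𝔭₁ ≠ 𝔭₂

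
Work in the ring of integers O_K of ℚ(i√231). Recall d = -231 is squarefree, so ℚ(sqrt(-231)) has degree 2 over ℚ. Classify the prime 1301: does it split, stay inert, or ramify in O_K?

1301 splits in O_K

Since -231 ≡ 1 mod 4, the ring of integers is ℤ[(1+√-231)/2] with discriminant -231.
disc(K) = -231 is not divisible by 1301; 1301 is unramified.
(-231/1301) = 1070^650 mod 1301 = 1, giving Legendre symbol 1.
Legendre symbol 1 ⇒ 1301 is split.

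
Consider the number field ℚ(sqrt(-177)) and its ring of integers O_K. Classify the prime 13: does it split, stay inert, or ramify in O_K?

p is inert

-177 mod 4 = 3, hence disc K = 4·(-177) = -708 and O_K = ℤ[√-177].
13 ∤ -708, so 13 is unramified.
Compute (-177/13) via Euler: 5^((13-1)/2) mod 13 = 12, so (-177/13) = -1.
Legendre symbol -1 ⇒ 13 is inert.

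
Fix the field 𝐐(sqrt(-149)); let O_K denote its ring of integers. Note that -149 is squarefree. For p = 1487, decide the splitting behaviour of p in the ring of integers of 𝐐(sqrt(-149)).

split

-149 mod 4 = 3, hence disc K = 4·(-149) = -596 and O_K = ℤ[√-149].
1487 ∤ -596, so 1487 is unramified.
Euler's criterion: (-149)^743 mod 1487 = 1. Thus (-149|1487) = 1.
Legendre symbol 1 ⇒ 1487 is split.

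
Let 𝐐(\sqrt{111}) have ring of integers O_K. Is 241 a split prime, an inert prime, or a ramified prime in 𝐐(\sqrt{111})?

remains prime (inert)

111 mod 4 = 3, hence disc K = 4·111 = 444 and O_K = ℤ[√111].
241 ∤ 444, so 241 is unramified.
Legendre symbol by Euler's criterion: (111/241) ≡ 111^120 ≡ 240 (mod 241), i.e. (111/241) = -1.
(111/241) = -1, so 241 is inert.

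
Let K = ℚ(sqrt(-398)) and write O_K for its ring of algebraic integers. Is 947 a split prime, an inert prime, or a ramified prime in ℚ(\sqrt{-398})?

Since -398 ≢ 1 mod 4, the ring of integers is ℤ[√-398] with discriminant 4·(-398) = -1592.
Since gcd(947, -1592) = 1 the prime 947 does not ramify.
(-398/947) = 549^473 mod 947 = 946, giving Legendre symbol -1.
(-398/947) = -1, so 947 is inert.

947 remains inert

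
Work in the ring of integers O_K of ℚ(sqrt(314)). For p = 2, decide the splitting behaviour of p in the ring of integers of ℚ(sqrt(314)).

314 mod 4 = 2, hence disc K = 4·314 = 1256 and O_K = ℤ[√314].
Ramification test: 2 | 1256. The prime 2 ramifies in K.

p ramifies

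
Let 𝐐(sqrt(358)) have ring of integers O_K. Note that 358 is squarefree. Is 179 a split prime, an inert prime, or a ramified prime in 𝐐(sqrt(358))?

d = 358 ≡ 2 (mod 4), so O_K = ℤ[√358] and disc(K) = 4d = 1432.
disc(K) = 1432 = 179·8, so p = 179 is ramified.

ramified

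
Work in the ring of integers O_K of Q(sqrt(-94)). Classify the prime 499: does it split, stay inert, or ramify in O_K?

d = -94 ≡ 2 (mod 4), so O_K = ℤ[√-94] and disc(K) = 4d = -376.
disc(K) = -376 is not divisible by 499; 499 is unramified.
Compute (-94/499) via Euler: 405^((499-1)/2) mod 499 = 1, so (-94/499) = 1.
Legendre symbol 1 ⇒ 499 is split.

split — (499) = 𝔭₁𝔭₂ with 𝔭₁ ≠ 𝔭₂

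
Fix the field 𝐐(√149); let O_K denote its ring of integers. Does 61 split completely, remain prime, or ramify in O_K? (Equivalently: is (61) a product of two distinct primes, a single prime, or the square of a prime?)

p splits

149 mod 4 = 1, hence disc K = 149 and O_K = ℤ[(1+√149)/2].
disc(K) = 149 is not divisible by 61; 61 is unramified.
Compute (149/61) via Euler: 27^((61-1)/2) mod 61 = 1, so (149/61) = 1.
Legendre symbol 1 ⇒ 61 is split.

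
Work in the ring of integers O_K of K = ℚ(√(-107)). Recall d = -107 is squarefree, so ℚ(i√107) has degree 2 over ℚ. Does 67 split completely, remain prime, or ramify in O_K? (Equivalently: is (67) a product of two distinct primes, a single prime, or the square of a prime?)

p is inert

Since -107 ≡ 1 mod 4, the ring of integers is ℤ[(1+√-107)/2] with discriminant -107.
67 ∤ -107, so 67 is unramified.
Euler's criterion: (-107)^33 mod 67 = 66. Thus (-107|67) = -1.
d is a non-residue mod p, hence 67 remains inert in O_K.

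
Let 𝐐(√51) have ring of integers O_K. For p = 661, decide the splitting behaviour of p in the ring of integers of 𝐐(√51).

split — (661) = 𝔭₁𝔭₂ with 𝔭₁ ≠ 𝔭₂

51 mod 4 = 3, hence disc K = 4·51 = 204 and O_K = ℤ[√51].
Since gcd(661, 204) = 1 the prime 661 does not ramify.
Legendre symbol by Euler's criterion: (51/661) ≡ 51^330 ≡ 1 (mod 661), i.e. (51/661) = 1.
d is a quadratic residue mod p, hence 661 splits in O_K.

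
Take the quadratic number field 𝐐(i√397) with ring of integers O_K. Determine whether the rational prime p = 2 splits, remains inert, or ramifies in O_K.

-397 mod 4 = 3, hence disc K = 4·(-397) = -1588 and O_K = ℤ[√-397].
Ramification test: 2 | -1588. The prime 2 ramifies in K.

ramifies in O_K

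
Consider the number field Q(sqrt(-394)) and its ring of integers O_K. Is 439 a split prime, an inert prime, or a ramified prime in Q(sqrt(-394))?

-394 mod 4 = 2, hence disc K = 4·(-394) = -1576 and O_K = ℤ[√-394].
disc(K) = -1576 is not divisible by 439; 439 is unramified.
(-394/439) = 45^219 mod 439 = 1, giving Legendre symbol 1.
Legendre symbol 1 ⇒ 439 is split.

439 splits in O_K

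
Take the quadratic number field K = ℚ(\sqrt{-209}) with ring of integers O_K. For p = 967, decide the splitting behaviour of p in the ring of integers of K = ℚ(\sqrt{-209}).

splits completely

-209 mod 4 = 3, hence disc K = 4·(-209) = -836 and O_K = ℤ[√-209].
967 ∤ -836, so 967 is unramified.
Euler's criterion: (-209)^483 mod 967 = 1. Thus (-209|967) = 1.
(-209/967) = 1, so 967 splits.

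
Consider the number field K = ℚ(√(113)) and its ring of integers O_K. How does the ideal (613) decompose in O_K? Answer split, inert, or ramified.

inert — (613) stays prime in O_K

d = 113 ≡ 1 (mod 4), so O_K = ℤ[(1+√113)/2] and disc(K) = d = 113.
613 ∤ 113, so 613 is unramified.
Compute (113/613) via Euler: 113^((613-1)/2) mod 613 = 612, so (113/613) = -1.
d is a non-residue mod p, hence 613 remains inert in O_K.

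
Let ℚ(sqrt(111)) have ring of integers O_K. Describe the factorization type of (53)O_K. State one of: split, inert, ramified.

inert

111 mod 4 = 3, hence disc K = 4·111 = 444 and O_K = ℤ[√111].
disc(K) = 444 is not divisible by 53; 53 is unramified.
Compute (111/53) via Euler: 5^((53-1)/2) mod 53 = 52, so (111/53) = -1.
Legendre symbol -1 ⇒ 53 is inert.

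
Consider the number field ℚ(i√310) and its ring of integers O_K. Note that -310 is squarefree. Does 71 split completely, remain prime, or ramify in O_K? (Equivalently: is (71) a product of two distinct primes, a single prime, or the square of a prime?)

d = -310 ≡ 2 (mod 4), so O_K = ℤ[√-310] and disc(K) = 4d = -1240.
71 ∤ -1240, so 71 is unramified.
Euler's criterion: (-310)^35 mod 71 = 1. Thus (-310|71) = 1.
Legendre symbol 1 ⇒ 71 is split.

71 splits in O_K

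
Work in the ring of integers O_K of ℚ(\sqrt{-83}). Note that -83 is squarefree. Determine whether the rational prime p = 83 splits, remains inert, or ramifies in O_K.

ramifies in O_K

d = -83 ≡ 1 (mod 4), so O_K = ℤ[(1+√-83)/2] and disc(K) = d = -83.
83 divides disc(K) = -83, so 83 ramifies.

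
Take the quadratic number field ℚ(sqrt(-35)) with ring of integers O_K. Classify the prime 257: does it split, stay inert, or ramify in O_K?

-35 mod 4 = 1, hence disc K = -35 and O_K = ℤ[(1+√-35)/2].
257 ∤ -35, so 257 is unramified.
Euler's criterion: (-35)^128 mod 257 = 1. Thus (-35|257) = 1.
(-35/257) = 1, so 257 splits.

split — (257) = 𝔭₁𝔭₂ with 𝔭₁ ≠ 𝔭₂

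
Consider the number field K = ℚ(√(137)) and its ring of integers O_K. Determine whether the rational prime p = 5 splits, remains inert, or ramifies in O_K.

d = 137 ≡ 1 (mod 4), so O_K = ℤ[(1+√137)/2] and disc(K) = d = 137.
5 ∤ 137, so 5 is unramified.
Legendre symbol by Euler's criterion: (137/5) ≡ 137^2 ≡ 4 (mod 5), i.e. (137/5) = -1.
Legendre symbol -1 ⇒ 5 is inert.

inert — (5) stays prime in O_K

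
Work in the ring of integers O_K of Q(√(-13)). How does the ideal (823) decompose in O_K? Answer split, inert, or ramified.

remains prime (inert)

-13 mod 4 = 3, hence disc K = 4·(-13) = -52 and O_K = ℤ[√-13].
823 ∤ -52, so 823 is unramified.
(-13/823) = 810^411 mod 823 = 822, giving Legendre symbol -1.
(-13/823) = -1, so 823 is inert.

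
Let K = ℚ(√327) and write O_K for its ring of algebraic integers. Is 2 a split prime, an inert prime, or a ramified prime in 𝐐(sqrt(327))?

327 mod 4 = 3, hence disc K = 4·327 = 1308 and O_K = ℤ[√327].
2 divides disc(K) = 1308, so 2 ramifies.

ramifies in O_K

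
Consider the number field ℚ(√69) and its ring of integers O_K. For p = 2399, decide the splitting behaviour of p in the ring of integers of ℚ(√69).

d = 69 ≡ 1 (mod 4), so O_K = ℤ[(1+√69)/2] and disc(K) = d = 69.
2399 ∤ 69, so 2399 is unramified.
Euler's criterion: 69^1199 mod 2399 = 1. Thus (69|2399) = 1.
(69/2399) = 1, so 2399 splits.

splits completely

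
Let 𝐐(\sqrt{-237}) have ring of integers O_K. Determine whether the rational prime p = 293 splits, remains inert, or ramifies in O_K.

293 splits in O_K

-237 mod 4 = 3, hence disc K = 4·(-237) = -948 and O_K = ℤ[√-237].
Since gcd(293, -948) = 1 the prime 293 does not ramify.
Euler's criterion: (-237)^146 mod 293 = 1. Thus (-237|293) = 1.
(-237/293) = 1, so 293 splits.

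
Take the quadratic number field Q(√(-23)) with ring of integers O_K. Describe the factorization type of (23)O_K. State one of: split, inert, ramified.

-23 mod 4 = 1, hence disc K = -23 and O_K = ℤ[(1+√-23)/2].
Ramification test: 23 | -23. The prime 23 ramifies in K.

p ramifies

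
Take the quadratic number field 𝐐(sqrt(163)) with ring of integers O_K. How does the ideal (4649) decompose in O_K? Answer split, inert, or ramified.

split

Since 163 ≢ 1 mod 4, the ring of integers is ℤ[√163] with discriminant 4·163 = 652.
Since gcd(4649, 652) = 1 the prime 4649 does not ramify.
(163/4649) = 163^2324 mod 4649 = 1, giving Legendre symbol 1.
Legendre symbol 1 ⇒ 4649 is split.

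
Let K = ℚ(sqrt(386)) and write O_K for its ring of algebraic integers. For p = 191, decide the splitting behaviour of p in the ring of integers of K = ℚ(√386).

split

386 mod 4 = 2, hence disc K = 4·386 = 1544 and O_K = ℤ[√386].
disc(K) = 1544 is not divisible by 191; 191 is unramified.
Euler's criterion: 386^95 mod 191 = 1. Thus (386|191) = 1.
d is a quadratic residue mod p, hence 191 splits in O_K.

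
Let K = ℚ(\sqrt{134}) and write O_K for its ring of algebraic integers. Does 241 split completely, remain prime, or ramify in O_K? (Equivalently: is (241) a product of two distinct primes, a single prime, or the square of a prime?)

p splits

134 mod 4 = 2, hence disc K = 4·134 = 536 and O_K = ℤ[√134].
241 ∤ 536, so 241 is unramified.
Euler's criterion: 134^120 mod 241 = 1. Thus (134|241) = 1.
d is a quadratic residue mod p, hence 241 splits in O_K.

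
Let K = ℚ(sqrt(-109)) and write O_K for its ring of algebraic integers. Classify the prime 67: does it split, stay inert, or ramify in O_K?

d = -109 ≡ 3 (mod 4), so O_K = ℤ[√-109] and disc(K) = 4d = -436.
67 ∤ -436, so 67 is unramified.
(-109/67) = 25^33 mod 67 = 1, giving Legendre symbol 1.
(-109/67) = 1, so 67 splits.

splits completely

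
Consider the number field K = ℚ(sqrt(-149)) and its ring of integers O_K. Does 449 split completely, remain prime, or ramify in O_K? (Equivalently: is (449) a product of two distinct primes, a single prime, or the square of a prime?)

d = -149 ≡ 3 (mod 4), so O_K = ℤ[√-149] and disc(K) = 4d = -596.
449 ∤ -596, so 449 is unramified.
Euler's criterion: (-149)^224 mod 449 = 448. Thus (-149|449) = -1.
Legendre symbol -1 ⇒ 449 is inert.

inert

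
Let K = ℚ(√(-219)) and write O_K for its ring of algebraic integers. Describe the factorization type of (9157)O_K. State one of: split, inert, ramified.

d = -219 ≡ 1 (mod 4), so O_K = ℤ[(1+√-219)/2] and disc(K) = d = -219.
Since gcd(9157, -219) = 1 the prime 9157 does not ramify.
Compute (-219/9157) via Euler: 8938^((9157-1)/2) mod 9157 = 1, so (-219/9157) = 1.
Legendre symbol 1 ⇒ 9157 is split.

split — (9157) = 𝔭₁𝔭₂ with 𝔭₁ ≠ 𝔭₂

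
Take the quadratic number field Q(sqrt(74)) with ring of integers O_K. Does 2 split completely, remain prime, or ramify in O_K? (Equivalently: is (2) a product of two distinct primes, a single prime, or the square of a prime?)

p ramifies

74 mod 4 = 2, hence disc K = 4·74 = 296 and O_K = ℤ[√74].
disc(K) = 296 = 2·148, so p = 2 is ramified.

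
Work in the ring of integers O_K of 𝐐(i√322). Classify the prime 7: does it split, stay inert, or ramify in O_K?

ramifies in O_K

d = -322 ≡ 2 (mod 4), so O_K = ℤ[√-322] and disc(K) = 4d = -1288.
disc(K) = -1288 = 7·(-184), so p = 7 is ramified.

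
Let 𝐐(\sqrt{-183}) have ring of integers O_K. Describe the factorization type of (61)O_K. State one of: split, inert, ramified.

-183 mod 4 = 1, hence disc K = -183 and O_K = ℤ[(1+√-183)/2].
61 divides disc(K) = -183, so 61 ramifies.

61 is ramified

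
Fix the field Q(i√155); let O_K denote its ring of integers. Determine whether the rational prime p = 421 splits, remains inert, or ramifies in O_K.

d = -155 ≡ 1 (mod 4), so O_K = ℤ[(1+√-155)/2] and disc(K) = d = -155.
disc(K) = -155 is not divisible by 421; 421 is unramified.
Compute (-155/421) via Euler: 266^((421-1)/2) mod 421 = 1, so (-155/421) = 1.
(-155/421) = 1, so 421 splits.

split — (421) = 𝔭₁𝔭₂ with 𝔭₁ ≠ 𝔭₂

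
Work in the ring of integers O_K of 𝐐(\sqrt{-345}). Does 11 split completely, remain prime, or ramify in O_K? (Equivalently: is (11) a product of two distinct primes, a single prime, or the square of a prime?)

inert — (11) stays prime in O_K

Since -345 ≢ 1 mod 4, the ring of integers is ℤ[√-345] with discriminant 4·(-345) = -1380.
disc(K) = -1380 is not divisible by 11; 11 is unramified.
Euler's criterion: (-345)^5 mod 11 = 10. Thus (-345|11) = -1.
d is a non-residue mod p, hence 11 remains inert in O_K.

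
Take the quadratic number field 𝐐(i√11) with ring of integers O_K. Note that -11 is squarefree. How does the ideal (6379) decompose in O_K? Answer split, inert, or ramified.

-11 mod 4 = 1, hence disc K = -11 and O_K = ℤ[(1+√-11)/2].
6379 ∤ -11, so 6379 is unramified.
Compute (-11/6379) via Euler: 6368^((6379-1)/2) mod 6379 = 6378, so (-11/6379) = -1.
(-11/6379) = -1, so 6379 is inert.

remains prime (inert)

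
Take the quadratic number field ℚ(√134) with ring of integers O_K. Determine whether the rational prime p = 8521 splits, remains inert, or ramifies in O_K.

remains prime (inert)

d = 134 ≡ 2 (mod 4), so O_K = ℤ[√134] and disc(K) = 4d = 536.
disc(K) = 536 is not divisible by 8521; 8521 is unramified.
Legendre symbol by Euler's criterion: (134/8521) ≡ 134^4260 ≡ 8520 (mod 8521), i.e. (134/8521) = -1.
Legendre symbol -1 ⇒ 8521 is inert.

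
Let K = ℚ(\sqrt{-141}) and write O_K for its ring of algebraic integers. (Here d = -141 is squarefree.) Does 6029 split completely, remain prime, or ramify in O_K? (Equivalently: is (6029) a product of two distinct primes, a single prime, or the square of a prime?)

split — (6029) = 𝔭₁𝔭₂ with 𝔭₁ ≠ 𝔭₂

Since -141 ≢ 1 mod 4, the ring of integers is ℤ[√-141] with discriminant 4·(-141) = -564.
disc(K) = -564 is not divisible by 6029; 6029 is unramified.
Euler's criterion: (-141)^3014 mod 6029 = 1. Thus (-141|6029) = 1.
(-141/6029) = 1, so 6029 splits.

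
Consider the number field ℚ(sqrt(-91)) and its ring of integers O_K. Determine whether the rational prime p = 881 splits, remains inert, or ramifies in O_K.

inert — (881) stays prime in O_K

-91 mod 4 = 1, hence disc K = -91 and O_K = ℤ[(1+√-91)/2].
disc(K) = -91 is not divisible by 881; 881 is unramified.
Compute (-91/881) via Euler: 790^((881-1)/2) mod 881 = 880, so (-91/881) = -1.
Legendre symbol -1 ⇒ 881 is inert.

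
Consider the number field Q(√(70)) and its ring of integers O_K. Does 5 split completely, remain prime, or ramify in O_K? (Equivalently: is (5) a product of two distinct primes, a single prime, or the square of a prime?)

p ramifies

Since 70 ≢ 1 mod 4, the ring of integers is ℤ[√70] with discriminant 4·70 = 280.
Ramification test: 5 | 280. The prime 5 ramifies in K.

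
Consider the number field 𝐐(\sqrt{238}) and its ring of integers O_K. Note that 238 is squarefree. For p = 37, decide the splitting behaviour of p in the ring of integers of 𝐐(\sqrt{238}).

d = 238 ≡ 2 (mod 4), so O_K = ℤ[√238] and disc(K) = 4d = 952.
Since gcd(37, 952) = 1 the prime 37 does not ramify.
Compute (238/37) via Euler: 16^((37-1)/2) mod 37 = 1, so (238/37) = 1.
(238/37) = 1, so 37 splits.

p splits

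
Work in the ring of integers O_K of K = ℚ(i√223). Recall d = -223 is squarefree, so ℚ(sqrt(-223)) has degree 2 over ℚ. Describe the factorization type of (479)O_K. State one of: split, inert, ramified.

d = -223 ≡ 1 (mod 4), so O_K = ℤ[(1+√-223)/2] and disc(K) = d = -223.
disc(K) = -223 is not divisible by 479; 479 is unramified.
Legendre symbol by Euler's criterion: (-223/479) ≡ (-223)^239 ≡ 1 (mod 479), i.e. (-223/479) = 1.
d is a quadratic residue mod p, hence 479 splits in O_K.

split — (479) = 𝔭₁𝔭₂ with 𝔭₁ ≠ 𝔭₂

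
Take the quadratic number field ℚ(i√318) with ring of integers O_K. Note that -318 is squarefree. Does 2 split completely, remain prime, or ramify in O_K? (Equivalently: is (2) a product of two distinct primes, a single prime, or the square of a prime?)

p ramifies

-318 mod 4 = 2, hence disc K = 4·(-318) = -1272 and O_K = ℤ[√-318].
2 divides disc(K) = -1272, so 2 ramifies.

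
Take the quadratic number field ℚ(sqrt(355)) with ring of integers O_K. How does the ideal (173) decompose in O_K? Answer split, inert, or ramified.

Since 355 ≢ 1 mod 4, the ring of integers is ℤ[√355] with discriminant 4·355 = 1420.
Since gcd(173, 1420) = 1 the prime 173 does not ramify.
Compute (355/173) via Euler: 9^((173-1)/2) mod 173 = 1, so (355/173) = 1.
(355/173) = 1, so 173 splits.

split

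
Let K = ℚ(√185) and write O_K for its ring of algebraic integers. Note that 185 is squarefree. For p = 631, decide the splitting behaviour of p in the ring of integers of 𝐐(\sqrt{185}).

185 mod 4 = 1, hence disc K = 185 and O_K = ℤ[(1+√185)/2].
631 ∤ 185, so 631 is unramified.
Euler's criterion: 185^315 mod 631 = 630. Thus (185|631) = -1.
d is a non-residue mod p, hence 631 remains inert in O_K.

inert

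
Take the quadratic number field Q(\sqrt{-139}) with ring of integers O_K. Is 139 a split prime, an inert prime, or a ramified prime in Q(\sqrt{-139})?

d = -139 ≡ 1 (mod 4), so O_K = ℤ[(1+√-139)/2] and disc(K) = d = -139.
disc(K) = -139 = 139·(-1), so p = 139 is ramified.

139 is ramified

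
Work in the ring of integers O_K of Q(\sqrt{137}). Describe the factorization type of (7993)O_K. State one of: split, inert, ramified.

Since 137 ≡ 1 mod 4, the ring of integers is ℤ[(1+√137)/2] with discriminant 137.
7993 ∤ 137, so 7993 is unramified.
Compute (137/7993) via Euler: 137^((7993-1)/2) mod 7993 = 7992, so (137/7993) = -1.
d is a non-residue mod p, hence 7993 remains inert in O_K.

remains prime (inert)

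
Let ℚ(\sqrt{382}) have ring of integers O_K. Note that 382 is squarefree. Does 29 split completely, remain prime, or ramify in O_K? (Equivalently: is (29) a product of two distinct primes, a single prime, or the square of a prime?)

382 mod 4 = 2, hence disc K = 4·382 = 1528 and O_K = ℤ[√382].
29 ∤ 1528, so 29 is unramified.
(382/29) = 5^14 mod 29 = 1, giving Legendre symbol 1.
d is a quadratic residue mod p, hence 29 splits in O_K.

splits completely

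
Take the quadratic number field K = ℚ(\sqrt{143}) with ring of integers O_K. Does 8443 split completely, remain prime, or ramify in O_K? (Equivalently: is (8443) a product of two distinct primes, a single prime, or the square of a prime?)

8443 remains inert

Since 143 ≢ 1 mod 4, the ring of integers is ℤ[√143] with discriminant 4·143 = 572.
disc(K) = 572 is not divisible by 8443; 8443 is unramified.
Compute (143/8443) via Euler: 143^((8443-1)/2) mod 8443 = 8442, so (143/8443) = -1.
Legendre symbol -1 ⇒ 8443 is inert.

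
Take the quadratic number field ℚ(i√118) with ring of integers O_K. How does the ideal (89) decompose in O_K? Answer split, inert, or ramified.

p is inert

Since -118 ≢ 1 mod 4, the ring of integers is ℤ[√-118] with discriminant 4·(-118) = -472.
89 ∤ -472, so 89 is unramified.
Compute (-118/89) via Euler: 60^((89-1)/2) mod 89 = 88, so (-118/89) = -1.
Legendre symbol -1 ⇒ 89 is inert.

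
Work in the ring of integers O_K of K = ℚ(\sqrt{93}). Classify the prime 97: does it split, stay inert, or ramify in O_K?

split

93 mod 4 = 1, hence disc K = 93 and O_K = ℤ[(1+√93)/2].
97 ∤ 93, so 97 is unramified.
(93/97) = 93^48 mod 97 = 1, giving Legendre symbol 1.
Legendre symbol 1 ⇒ 97 is split.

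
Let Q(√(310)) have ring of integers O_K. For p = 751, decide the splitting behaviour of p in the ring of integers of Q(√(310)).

310 mod 4 = 2, hence disc K = 4·310 = 1240 and O_K = ℤ[√310].
751 ∤ 1240, so 751 is unramified.
Compute (310/751) via Euler: 310^((751-1)/2) mod 751 = 750, so (310/751) = -1.
Legendre symbol -1 ⇒ 751 is inert.

751 remains inert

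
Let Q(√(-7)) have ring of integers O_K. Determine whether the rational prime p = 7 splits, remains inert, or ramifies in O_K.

d = -7 ≡ 1 (mod 4), so O_K = ℤ[(1+√-7)/2] and disc(K) = d = -7.
Ramification test: 7 | -7. The prime 7 ramifies in K.

7 is ramified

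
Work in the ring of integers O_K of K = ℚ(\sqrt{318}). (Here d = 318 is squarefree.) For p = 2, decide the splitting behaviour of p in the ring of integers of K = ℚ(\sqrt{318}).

p ramifies

318 mod 4 = 2, hence disc K = 4·318 = 1272 and O_K = ℤ[√318].
2 divides disc(K) = 1272, so 2 ramifies.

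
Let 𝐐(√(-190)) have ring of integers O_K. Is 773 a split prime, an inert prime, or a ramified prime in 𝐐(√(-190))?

p is inert

Since -190 ≢ 1 mod 4, the ring of integers is ℤ[√-190] with discriminant 4·(-190) = -760.
disc(K) = -760 is not divisible by 773; 773 is unramified.
Compute (-190/773) via Euler: 583^((773-1)/2) mod 773 = 772, so (-190/773) = -1.
(-190/773) = -1, so 773 is inert.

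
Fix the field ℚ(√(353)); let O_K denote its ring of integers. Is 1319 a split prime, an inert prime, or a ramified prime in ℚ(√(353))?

d = 353 ≡ 1 (mod 4), so O_K = ℤ[(1+√353)/2] and disc(K) = d = 353.
disc(K) = 353 is not divisible by 1319; 1319 is unramified.
Compute (353/1319) via Euler: 353^((1319-1)/2) mod 1319 = 1, so (353/1319) = 1.
d is a quadratic residue mod p, hence 1319 splits in O_K.

splits completely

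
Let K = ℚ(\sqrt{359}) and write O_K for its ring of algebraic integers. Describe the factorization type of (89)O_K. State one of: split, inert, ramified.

inert — (89) stays prime in O_K

d = 359 ≡ 3 (mod 4), so O_K = ℤ[√359] and disc(K) = 4d = 1436.
Since gcd(89, 1436) = 1 the prime 89 does not ramify.
Compute (359/89) via Euler: 3^((89-1)/2) mod 89 = 88, so (359/89) = -1.
d is a non-residue mod p, hence 89 remains inert in O_K.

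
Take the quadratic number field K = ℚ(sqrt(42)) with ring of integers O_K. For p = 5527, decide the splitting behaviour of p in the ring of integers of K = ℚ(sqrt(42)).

split — (5527) = 𝔭₁𝔭₂ with 𝔭₁ ≠ 𝔭₂

Since 42 ≢ 1 mod 4, the ring of integers is ℤ[√42] with discriminant 4·42 = 168.
5527 ∤ 168, so 5527 is unramified.
(42/5527) = 42^2763 mod 5527 = 1, giving Legendre symbol 1.
Legendre symbol 1 ⇒ 5527 is split.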